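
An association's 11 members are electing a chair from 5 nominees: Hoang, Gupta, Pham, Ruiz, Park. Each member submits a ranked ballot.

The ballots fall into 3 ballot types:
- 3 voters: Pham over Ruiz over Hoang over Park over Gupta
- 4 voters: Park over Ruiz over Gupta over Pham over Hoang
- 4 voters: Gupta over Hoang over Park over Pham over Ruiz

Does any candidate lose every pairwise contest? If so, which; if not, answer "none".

none

Pairwise majorities:
Hoang vs Gupta: Gupta wins 8–3.
Hoang vs Pham: 4 for Hoang, 7 for Pham — Pham by 7–4.
Hoang vs Ruiz: Ruiz, 7–4.
Hoang vs Park: 7 to 4, Hoang.
Gupta vs Pham: Gupta is ranked higher on 4+4 = 8 ballots, Pham on 3. Gupta wins 8–3.
Gupta–Ruiz: Ruiz 7–4.
Gupta vs Park: Park wins 7–4.
Pham vs Ruiz: Pham wins 7–4.
Pham vs Park: Pham is ranked higher on 3 ballots, Park on 8. Park wins 8–3.
Ruiz vs Park: 3 for Ruiz, 8 for Park — Park by 8–3.
Each candidate has at least one pairwise win (Hoang beats Park; Gupta beats Hoang; Pham beats Hoang; Ruiz beats Hoang; Park beats Gupta) — no Condorcet loser.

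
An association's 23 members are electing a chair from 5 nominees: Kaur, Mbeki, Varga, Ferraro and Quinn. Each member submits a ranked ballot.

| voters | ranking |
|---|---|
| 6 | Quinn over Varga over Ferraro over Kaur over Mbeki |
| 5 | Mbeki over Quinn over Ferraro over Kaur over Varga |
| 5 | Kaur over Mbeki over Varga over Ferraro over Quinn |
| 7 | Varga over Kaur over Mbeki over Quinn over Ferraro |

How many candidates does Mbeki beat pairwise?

2

Mbeki against each rival (23 voters):
Mbeki vs Kaur: 5 to 18, Kaur.
Mbeki–Varga: Varga 13–10.
Mbeki vs Ferraro: Mbeki is ranked higher on 5+5+7 = 17 ballots, Ferraro on 6. Mbeki wins 17–6.
Mbeki vs Quinn: Mbeki wins 17–6.
Mbeki beats Ferraro, Quinn; loses to Kaur, Varga — 2 pairwise wins.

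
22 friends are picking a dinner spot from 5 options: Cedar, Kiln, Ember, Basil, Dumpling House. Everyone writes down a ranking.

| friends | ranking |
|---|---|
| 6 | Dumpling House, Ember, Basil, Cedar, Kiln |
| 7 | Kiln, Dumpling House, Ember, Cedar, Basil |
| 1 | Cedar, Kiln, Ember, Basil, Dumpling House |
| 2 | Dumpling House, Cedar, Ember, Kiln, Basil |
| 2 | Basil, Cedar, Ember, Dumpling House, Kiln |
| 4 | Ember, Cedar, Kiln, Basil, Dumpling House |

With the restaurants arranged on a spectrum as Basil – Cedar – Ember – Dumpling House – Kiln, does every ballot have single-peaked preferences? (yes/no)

no

Axis positions: Basil=1, Cedar=2, Ember=3, Dumpling House=4, Kiln=5.
Faction 1: ranking walks positions 4-3-1-2-5; Basil is ranked above Cedar even though Cedar lies between Basil and the peak Dumpling House on the axis — preferences dip and rise again. Not single-peaked.
Faction 2 (peak Kiln at position 5): ranking walks positions 5-4-3-2-1, expanding outward from the peak — single-peaked.
Faction 3: ranking walks positions 2-5-3-1-4; Kiln is ranked above Ember even though Ember lies between Kiln and the peak Cedar on the axis — preferences dip and rise again. Not single-peaked.
Faction 4: ranking walks positions 4-2-3-5-1; Cedar is ranked above Ember even though Ember lies between Cedar and the peak Dumpling House on the axis — preferences dip and rise again. Not single-peaked.
Faction 5 (peak Basil at position 1): ranking walks positions 1-2-3-4-5, expanding outward from the peak — single-peaked.
Faction 6: ranking walks positions 3-2-5-1-4; Kiln is ranked above Dumpling House even though Dumpling House lies between Kiln and the peak Ember on the axis — preferences dip and rise again. Not single-peaked.
Faction 1 violates single-peakedness, so the profile is not single-peaked on this axis.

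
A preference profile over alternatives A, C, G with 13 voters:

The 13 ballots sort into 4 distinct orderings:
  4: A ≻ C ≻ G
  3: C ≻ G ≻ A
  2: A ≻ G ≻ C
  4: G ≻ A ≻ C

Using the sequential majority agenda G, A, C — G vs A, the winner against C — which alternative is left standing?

Round 1: G vs A — 7–6, G advances.
Round 2: G vs C — 6–7, C advances.
The agenda winner is C.

C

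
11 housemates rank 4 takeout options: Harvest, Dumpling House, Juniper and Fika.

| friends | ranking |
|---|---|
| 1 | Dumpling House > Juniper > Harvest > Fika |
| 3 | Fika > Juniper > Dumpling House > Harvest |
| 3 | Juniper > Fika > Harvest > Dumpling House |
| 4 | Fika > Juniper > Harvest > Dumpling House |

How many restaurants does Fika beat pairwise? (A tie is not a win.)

Fika against each rival (11 friends):
Fika vs Harvest: 3+3+4 = 10 for Fika, 1 for Harvest — Fika by 10–1.
Fika vs Dumpling House: Fika, 10–1.
Fika–Juniper: Fika 7–4.
Fika beats Harvest, Dumpling House, Juniper — 3 pairwise wins.

3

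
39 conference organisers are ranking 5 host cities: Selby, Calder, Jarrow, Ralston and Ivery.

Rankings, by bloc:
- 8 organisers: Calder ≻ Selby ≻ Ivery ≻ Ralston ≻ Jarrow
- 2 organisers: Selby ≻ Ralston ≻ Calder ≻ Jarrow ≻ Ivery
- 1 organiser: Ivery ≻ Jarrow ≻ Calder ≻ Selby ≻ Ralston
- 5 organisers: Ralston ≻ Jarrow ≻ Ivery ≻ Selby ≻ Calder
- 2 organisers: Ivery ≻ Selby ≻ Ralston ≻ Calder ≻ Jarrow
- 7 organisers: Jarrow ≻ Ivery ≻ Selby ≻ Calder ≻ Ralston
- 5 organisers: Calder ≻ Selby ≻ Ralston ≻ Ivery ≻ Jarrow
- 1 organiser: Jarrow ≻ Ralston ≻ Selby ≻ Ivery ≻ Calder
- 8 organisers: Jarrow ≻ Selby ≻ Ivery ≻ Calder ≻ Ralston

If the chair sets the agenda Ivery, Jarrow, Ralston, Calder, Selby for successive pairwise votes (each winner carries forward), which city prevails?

Round 1: Ivery vs Jarrow — 16–23, Jarrow advances.
Round 2: Jarrow vs Ralston — 17–22, Ralston advances.
Round 3: Ralston vs Calder — 10–29, Calder advances.
Round 4: Calder vs Selby — 14–25, Selby advances.
The agenda winner is Selby.

Selby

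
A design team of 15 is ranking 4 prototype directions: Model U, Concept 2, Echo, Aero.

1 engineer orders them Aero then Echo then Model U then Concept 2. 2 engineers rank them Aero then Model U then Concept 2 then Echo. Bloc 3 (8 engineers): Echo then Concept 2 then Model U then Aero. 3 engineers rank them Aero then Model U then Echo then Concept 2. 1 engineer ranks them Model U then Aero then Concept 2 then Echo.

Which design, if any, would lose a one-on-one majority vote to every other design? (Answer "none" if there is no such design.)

Head-to-head results (15 engineers):
Model U–Concept 2: Concept 2 8–7.
Model U vs Echo: Model U is ranked higher on 2+3+1 = 6 ballots, Echo on 9. Echo wins 9–6.
Model U vs Aero: 9 to 6, Model U.
Concept 2 vs Echo: Concept 2 preferred on 2+1 = 3 ballots; Echo wins 12–3.
Concept 2 vs Aero: Concept 2 wins 8–7.
Echo vs Aero: Echo is ranked higher on 8 ballots, Aero on 7. Echo wins 8–7.
Aero loses to every other design — it is the Condorcet loser.

Aero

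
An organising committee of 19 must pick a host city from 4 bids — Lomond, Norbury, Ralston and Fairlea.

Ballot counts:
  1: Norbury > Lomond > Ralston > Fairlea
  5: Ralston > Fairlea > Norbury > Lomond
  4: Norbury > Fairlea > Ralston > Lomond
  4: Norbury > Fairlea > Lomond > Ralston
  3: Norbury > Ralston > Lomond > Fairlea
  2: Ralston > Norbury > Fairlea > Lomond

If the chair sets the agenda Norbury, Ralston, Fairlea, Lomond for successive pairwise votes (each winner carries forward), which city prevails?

Norbury

Round 1: Norbury vs Ralston — 12–7, Norbury advances.
Round 2: Norbury vs Fairlea — 14–5, Norbury advances.
Round 3: Norbury vs Lomond — 19–0, Norbury advances.
The agenda winner is Norbury.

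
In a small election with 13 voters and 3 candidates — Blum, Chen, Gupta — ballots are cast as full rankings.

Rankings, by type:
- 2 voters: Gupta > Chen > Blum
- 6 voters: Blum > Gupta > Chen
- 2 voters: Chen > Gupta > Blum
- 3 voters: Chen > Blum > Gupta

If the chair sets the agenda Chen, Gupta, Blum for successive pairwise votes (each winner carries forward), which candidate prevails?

Blum

Round 1: Chen vs Gupta — 5–8, Gupta advances.
Round 2: Gupta vs Blum — 4–9, Blum advances.
The agenda winner is Blum.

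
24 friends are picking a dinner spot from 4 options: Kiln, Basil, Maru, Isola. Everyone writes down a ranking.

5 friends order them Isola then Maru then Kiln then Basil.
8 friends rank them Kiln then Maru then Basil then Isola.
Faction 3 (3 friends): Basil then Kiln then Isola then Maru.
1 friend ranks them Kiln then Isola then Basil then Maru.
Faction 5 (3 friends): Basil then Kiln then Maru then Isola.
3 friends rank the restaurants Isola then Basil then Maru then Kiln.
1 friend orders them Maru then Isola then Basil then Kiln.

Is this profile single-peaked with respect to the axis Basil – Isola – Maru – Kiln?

no

Axis positions: Basil=1, Isola=2, Maru=3, Kiln=4.
Faction 1 (peak Isola at position 2): ranking walks positions 2-3-4-1, expanding outward from the peak — single-peaked.
Faction 2: ranking walks positions 4-3-1-2; Basil is ranked above Isola even though Isola lies between Basil and the peak Kiln on the axis — preferences dip and rise again. Not single-peaked.
Faction 3: ranking walks positions 1-4-2-3; Kiln is ranked above Isola even though Isola lies between Kiln and the peak Basil on the axis — preferences dip and rise again. Not single-peaked.
Faction 4: ranking walks positions 4-2-1-3; Isola is ranked above Maru even though Maru lies between Isola and the peak Kiln on the axis — preferences dip and rise again. Not single-peaked.
Faction 5: ranking walks positions 1-4-3-2; Kiln is ranked above Isola even though Isola lies between Kiln and the peak Basil on the axis — preferences dip and rise again. Not single-peaked.
Faction 6 (peak Isola at position 2): ranking walks positions 2-1-3-4, expanding outward from the peak — single-peaked.
Faction 7 (peak Maru at position 3): ranking walks positions 3-2-1-4, expanding outward from the peak — single-peaked.
Faction 2 violates single-peakedness, so the profile is not single-peaked on this axis.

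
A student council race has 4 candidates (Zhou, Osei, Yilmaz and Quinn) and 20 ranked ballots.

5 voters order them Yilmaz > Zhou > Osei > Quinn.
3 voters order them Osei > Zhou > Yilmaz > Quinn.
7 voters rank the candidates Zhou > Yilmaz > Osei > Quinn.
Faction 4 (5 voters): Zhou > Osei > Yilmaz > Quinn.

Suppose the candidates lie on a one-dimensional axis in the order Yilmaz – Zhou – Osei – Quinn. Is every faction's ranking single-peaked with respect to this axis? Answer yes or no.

yes

Axis positions: Yilmaz=1, Zhou=2, Osei=3, Quinn=4.
Faction 1 (peak Yilmaz at position 1): ranking walks positions 1-2-3-4, expanding outward from the peak — single-peaked.
Faction 2 (peak Osei at position 3): ranking walks positions 3-2-1-4, expanding outward from the peak — single-peaked.
Faction 3 (peak Zhou at position 2): ranking walks positions 2-1-3-4, expanding outward from the peak — single-peaked.
Faction 4 (peak Zhou at position 2): ranking walks positions 2-3-1-4, expanding outward from the peak — single-peaked.
Every ranking is single-peaked on this axis.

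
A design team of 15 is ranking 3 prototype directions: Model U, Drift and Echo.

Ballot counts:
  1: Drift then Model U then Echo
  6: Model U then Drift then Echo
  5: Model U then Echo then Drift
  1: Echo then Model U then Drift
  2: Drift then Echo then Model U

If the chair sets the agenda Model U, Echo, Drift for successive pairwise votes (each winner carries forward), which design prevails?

Round 1: Model U vs Echo — 12–3, Model U advances.
Round 2: Model U vs Drift — 12–3, Model U advances.
Model U survives the agenda.

Model U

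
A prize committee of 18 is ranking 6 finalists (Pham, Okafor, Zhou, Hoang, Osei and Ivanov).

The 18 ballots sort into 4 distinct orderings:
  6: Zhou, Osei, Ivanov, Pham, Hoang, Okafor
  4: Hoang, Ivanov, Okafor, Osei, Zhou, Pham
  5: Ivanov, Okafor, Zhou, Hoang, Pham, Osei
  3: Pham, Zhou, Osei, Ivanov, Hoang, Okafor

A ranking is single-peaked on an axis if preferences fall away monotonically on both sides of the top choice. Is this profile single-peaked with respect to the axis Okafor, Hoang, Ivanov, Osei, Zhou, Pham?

Axis positions: Okafor=1, Hoang=2, Ivanov=3, Osei=4, Zhou=5, Pham=6.
Faction 1 (peak Zhou at position 5): ranking walks positions 5-4-3-6-2-1, expanding outward from the peak — single-peaked.
Faction 2 (peak Hoang at position 2): ranking walks positions 2-3-1-4-5-6, expanding outward from the peak — single-peaked.
Faction 3: ranking walks positions 3-1-5-2-6-4; Okafor is ranked above Hoang even though Hoang lies between Okafor and the peak Ivanov on the axis — preferences dip and rise again. Not single-peaked.
Faction 4 (peak Pham at position 6): ranking walks positions 6-5-4-3-2-1, expanding outward from the peak — single-peaked.
Faction 3 violates single-peakedness, so the profile is not single-peaked on this axis.

no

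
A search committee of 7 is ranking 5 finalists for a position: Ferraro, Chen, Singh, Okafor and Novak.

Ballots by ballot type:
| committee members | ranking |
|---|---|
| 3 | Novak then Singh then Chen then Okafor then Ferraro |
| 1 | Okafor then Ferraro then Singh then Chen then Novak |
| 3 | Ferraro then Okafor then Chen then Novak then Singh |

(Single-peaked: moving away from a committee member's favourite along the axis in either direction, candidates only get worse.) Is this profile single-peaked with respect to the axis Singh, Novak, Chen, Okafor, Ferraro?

no

Axis positions: Singh=1, Novak=2, Chen=3, Okafor=4, Ferraro=5.
Ballot type 1 (peak Novak at position 2): ranking walks positions 2-1-3-4-5, expanding outward from the peak — single-peaked.
Ballot type 2: ranking walks positions 4-5-1-3-2; Singh is ranked above Chen even though Chen lies between Singh and the peak Okafor on the axis — preferences dip and rise again. Not single-peaked.
Ballot type 3 (peak Ferraro at position 5): ranking walks positions 5-4-3-2-1, expanding outward from the peak — single-peaked.
Ballot type 2 violates single-peakedness, so the profile is not single-peaked on this axis.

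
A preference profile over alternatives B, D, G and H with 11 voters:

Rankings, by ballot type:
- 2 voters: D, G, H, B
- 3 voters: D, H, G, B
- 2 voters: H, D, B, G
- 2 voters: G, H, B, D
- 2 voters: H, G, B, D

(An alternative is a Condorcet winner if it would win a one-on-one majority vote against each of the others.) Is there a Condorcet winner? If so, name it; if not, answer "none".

Head-to-head results (11 voters):
B vs D: 4 to 7, D.
B vs G: 2 for B, 9 for G — G by 9–2.
B–H: H 11–0.
D–G: D 7–4.
D–H: H 6–5.
G vs H: 4 to 7, H.
Only H has no losses; H is the Condorcet winner.

H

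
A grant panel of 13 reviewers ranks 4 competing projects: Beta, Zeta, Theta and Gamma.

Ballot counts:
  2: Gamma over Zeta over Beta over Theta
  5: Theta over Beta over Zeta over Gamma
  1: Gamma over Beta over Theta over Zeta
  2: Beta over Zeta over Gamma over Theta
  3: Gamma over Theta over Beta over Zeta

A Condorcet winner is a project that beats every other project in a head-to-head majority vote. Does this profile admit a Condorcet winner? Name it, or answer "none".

none

Check each pair by majority over 13 ballots:
Beta–Zeta: Beta 11–2.
Beta vs Theta: Theta wins 8–5.
Beta vs Gamma: Beta wins 7–6.
Zeta vs Theta: Theta wins 9–4.
Zeta vs Gamma: Zeta wins 7–6.
Theta vs Gamma: Gamma wins 8–5.
No project is unbeaten: Beta loses to Theta; Zeta loses to Beta; Theta loses to Gamma; Gamma loses to Beta. In particular Beta > Gamma > Theta > Beta is a majority cycle — no Condorcet winner exists.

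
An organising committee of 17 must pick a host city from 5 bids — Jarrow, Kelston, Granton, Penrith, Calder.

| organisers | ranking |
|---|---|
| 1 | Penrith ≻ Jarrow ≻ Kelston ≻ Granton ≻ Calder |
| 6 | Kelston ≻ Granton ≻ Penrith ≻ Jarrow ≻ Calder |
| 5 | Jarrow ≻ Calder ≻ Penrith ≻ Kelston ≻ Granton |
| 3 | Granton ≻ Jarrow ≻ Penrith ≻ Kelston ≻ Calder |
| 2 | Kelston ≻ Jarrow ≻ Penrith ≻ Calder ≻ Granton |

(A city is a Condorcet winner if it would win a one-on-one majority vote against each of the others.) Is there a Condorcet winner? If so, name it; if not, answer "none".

Pairwise majorities:
Jarrow vs Kelston: Jarrow preferred on 1+5+3 = 9 ballots; Jarrow wins 9–8.
Jarrow vs Granton: Jarrow is ranked higher on 1+5+2 = 8 ballots, Granton on 9. Granton wins 9–8.
Jarrow–Penrith: Jarrow 10–7.
Jarrow–Calder: Jarrow 17–0.
Kelston vs Granton: Kelston preferred on 1+6+5+2 = 14 ballots; Kelston wins 14–3.
Kelston vs Penrith: Penrith wins 9–8.
Kelston vs Calder: 1+6+3+2 = 12 for Kelston, 5 for Calder — Kelston by 12–5.
Granton vs Penrith: 9 to 8, Granton.
Granton vs Calder: 10 to 7, Granton.
Penrith vs Calder: Penrith, 12–5.
No city is unbeaten: Jarrow loses to Granton; Kelston loses to Jarrow; Granton loses to Kelston; Penrith loses to Jarrow; Calder loses to Jarrow. In particular Jarrow beats Kelston beats Granton beats Jarrow is a majority cycle — no Condorcet winner exists.

none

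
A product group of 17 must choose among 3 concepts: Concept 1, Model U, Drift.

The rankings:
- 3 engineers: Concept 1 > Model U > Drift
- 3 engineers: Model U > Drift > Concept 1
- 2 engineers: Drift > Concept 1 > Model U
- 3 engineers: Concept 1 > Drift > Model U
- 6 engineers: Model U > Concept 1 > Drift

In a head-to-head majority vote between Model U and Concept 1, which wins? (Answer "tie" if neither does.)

Ballots ranking Model U above Concept 1: 3 + 6 = 9.
Ballots ranking Concept 1 above Model U: 17 − 9 = 8.
Model U wins the head-to-head 9–8.

Model U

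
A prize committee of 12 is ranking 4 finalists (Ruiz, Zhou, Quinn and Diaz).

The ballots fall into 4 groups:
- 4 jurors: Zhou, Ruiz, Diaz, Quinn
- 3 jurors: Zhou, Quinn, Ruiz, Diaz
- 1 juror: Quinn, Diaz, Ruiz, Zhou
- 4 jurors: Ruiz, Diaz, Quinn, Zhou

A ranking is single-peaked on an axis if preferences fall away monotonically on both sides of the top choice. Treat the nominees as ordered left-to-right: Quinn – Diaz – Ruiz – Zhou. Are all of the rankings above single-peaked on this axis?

Axis positions: Quinn=1, Diaz=2, Ruiz=3, Zhou=4.
Group 1 (peak Zhou at position 4): ranking walks positions 4-3-2-1, expanding outward from the peak — single-peaked.
Group 2: ranking walks positions 4-1-3-2; Quinn is ranked above Ruiz even though Ruiz lies between Quinn and the peak Zhou on the axis — preferences dip and rise again. Not single-peaked.
Group 3 (peak Quinn at position 1): ranking walks positions 1-2-3-4, expanding outward from the peak — single-peaked.
Group 4 (peak Ruiz at position 3): ranking walks positions 3-2-1-4, expanding outward from the peak — single-peaked.
Group 2 violates single-peakedness, so the profile is not single-peaked on this axis.

no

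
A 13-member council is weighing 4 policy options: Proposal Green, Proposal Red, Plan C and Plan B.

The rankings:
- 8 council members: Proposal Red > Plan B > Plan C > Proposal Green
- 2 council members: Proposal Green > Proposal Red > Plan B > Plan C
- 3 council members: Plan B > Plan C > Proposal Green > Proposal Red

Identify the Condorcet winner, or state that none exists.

Pairwise majorities:
Proposal Green vs Proposal Red: Proposal Green is ranked higher on 2+3 = 5 ballots, Proposal Red on 8. Proposal Red wins 8–5.
Proposal Green vs Plan C: 2 for Proposal Green, 11 for Plan C — Plan C by 11–2.
Proposal Green vs Plan B: Proposal Green preferred on 2 ballots; Plan B wins 11–2.
Proposal Red vs Plan C: 10 to 3, Proposal Red.
Proposal Red vs Plan B: Proposal Red is ranked higher on 8+2 = 10 ballots, Plan B on 3. Proposal Red wins 10–3.
Plan C vs Plan B: 0 to 13, Plan B.
Only Proposal Red has no losses; Proposal Red is the Condorcet winner.

Proposal Red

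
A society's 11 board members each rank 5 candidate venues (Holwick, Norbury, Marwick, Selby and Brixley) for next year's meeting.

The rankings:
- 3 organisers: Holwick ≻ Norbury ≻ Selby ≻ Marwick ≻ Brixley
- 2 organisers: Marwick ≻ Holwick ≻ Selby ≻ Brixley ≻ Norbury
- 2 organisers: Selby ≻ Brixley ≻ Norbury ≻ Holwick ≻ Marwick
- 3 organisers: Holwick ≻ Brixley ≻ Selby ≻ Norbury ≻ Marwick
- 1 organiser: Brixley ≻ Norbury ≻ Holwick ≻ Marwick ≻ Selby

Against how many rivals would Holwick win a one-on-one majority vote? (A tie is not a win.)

Holwick against each rival (11 organisers):
Holwick vs Norbury: 8 to 3, Holwick.
Holwick vs Marwick: 3+2+3+1 = 9 for Holwick, 2 for Marwick — Holwick by 9–2.
Holwick vs Selby: Holwick, 9–2.
Holwick vs Brixley: 3+2+3 = 8 for Holwick, 3 for Brixley — Holwick by 8–3.
Holwick beats Norbury, Marwick, Selby, Brixley — 4 pairwise wins.

4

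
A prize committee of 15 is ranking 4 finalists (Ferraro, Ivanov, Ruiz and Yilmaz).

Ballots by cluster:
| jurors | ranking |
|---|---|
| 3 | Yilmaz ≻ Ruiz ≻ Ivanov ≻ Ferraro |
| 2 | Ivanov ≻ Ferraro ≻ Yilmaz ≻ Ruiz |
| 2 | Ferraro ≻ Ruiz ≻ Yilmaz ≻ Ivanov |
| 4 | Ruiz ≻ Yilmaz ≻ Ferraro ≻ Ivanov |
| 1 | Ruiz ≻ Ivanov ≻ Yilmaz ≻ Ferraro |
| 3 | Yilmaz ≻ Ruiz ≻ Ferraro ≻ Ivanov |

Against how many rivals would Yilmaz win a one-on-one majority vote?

Yilmaz against each rival (15 jurors):
Yilmaz–Ferraro: Yilmaz 11–4.
Yilmaz–Ivanov: Yilmaz 12–3.
Yilmaz vs Ruiz: Yilmaz preferred on 3+2+3 = 8 ballots; Yilmaz wins 8–7.
Yilmaz beats Ferraro, Ivanov, Ruiz — 3 pairwise wins.

3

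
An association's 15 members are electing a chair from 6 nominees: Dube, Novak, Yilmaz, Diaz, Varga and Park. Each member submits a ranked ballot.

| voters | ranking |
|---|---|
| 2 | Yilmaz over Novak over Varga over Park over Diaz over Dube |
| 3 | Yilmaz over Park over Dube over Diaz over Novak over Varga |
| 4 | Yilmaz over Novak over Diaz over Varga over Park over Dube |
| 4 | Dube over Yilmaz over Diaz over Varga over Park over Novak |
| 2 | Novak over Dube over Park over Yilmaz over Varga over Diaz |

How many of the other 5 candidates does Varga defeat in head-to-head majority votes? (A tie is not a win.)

Varga against each rival (15 voters):
Varga–Dube: Dube 9–6.
Varga vs Novak: Novak, 11–4.
Varga vs Yilmaz: Yilmaz, 15–0.
Varga vs Diaz: 2+2 = 4 for Varga, 11 for Diaz — Diaz by 11–4.
Varga–Park: Varga 10–5.
Varga beats Park; loses to Dube, Novak, Yilmaz, Diaz — 1 pairwise win.

1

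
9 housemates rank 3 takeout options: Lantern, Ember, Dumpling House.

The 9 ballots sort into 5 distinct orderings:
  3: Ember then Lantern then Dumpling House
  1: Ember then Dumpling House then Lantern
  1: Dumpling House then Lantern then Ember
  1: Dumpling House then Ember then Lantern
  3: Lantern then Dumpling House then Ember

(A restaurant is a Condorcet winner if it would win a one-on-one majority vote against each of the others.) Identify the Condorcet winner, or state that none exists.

none

Head-to-head results (9 friends):
Lantern–Ember: Ember 5–4.
Lantern vs Dumpling House: Lantern wins 6–3.
Ember vs Dumpling House: Ember is ranked higher on 3+1 = 4 ballots, Dumpling House on 5. Dumpling House wins 5–4.
No restaurant is unbeaten: Lantern loses to Ember; Ember loses to Dumpling House; Dumpling House loses to Lantern. In particular Lantern → Dumpling House → Ember → Lantern is a majority cycle — no Condorcet winner exists.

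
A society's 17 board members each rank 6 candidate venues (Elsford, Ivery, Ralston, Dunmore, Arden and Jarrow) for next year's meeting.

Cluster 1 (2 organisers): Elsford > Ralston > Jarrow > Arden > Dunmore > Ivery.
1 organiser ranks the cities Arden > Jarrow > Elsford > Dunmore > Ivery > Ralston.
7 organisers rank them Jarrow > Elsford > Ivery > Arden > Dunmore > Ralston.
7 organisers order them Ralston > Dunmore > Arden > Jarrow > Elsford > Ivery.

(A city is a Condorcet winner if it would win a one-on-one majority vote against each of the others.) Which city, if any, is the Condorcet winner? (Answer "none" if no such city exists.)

Pairwise majorities:
Elsford vs Ivery: Elsford preferred on 2+1+7+7 = 17 ballots; Elsford wins 17–0.
Elsford vs Ralston: Elsford is ranked higher on 2+1+7 = 10 ballots, Ralston on 7. Elsford wins 10–7.
Elsford vs Dunmore: 2+1+7 = 10 for Elsford, 7 for Dunmore — Elsford by 10–7.
Elsford vs Arden: 9 to 8, Elsford.
Elsford vs Jarrow: Elsford preferred on 2 ballots; Jarrow wins 15–2.
Ivery vs Ralston: Ivery preferred on 1+7 = 8 ballots; Ralston wins 9–8.
Ivery vs Dunmore: Ivery is ranked higher on 7 ballots, Dunmore on 10. Dunmore wins 10–7.
Ivery vs Arden: 7 for Ivery, 10 for Arden — Arden by 10–7.
Ivery vs Jarrow: 0 for Ivery, 17 for Jarrow — Jarrow by 17–0.
Ralston vs Dunmore: 9 to 8, Ralston.
Ralston vs Arden: 2+7 = 9 for Ralston, 8 for Arden — Ralston by 9–8.
Ralston vs Jarrow: Ralston is ranked higher on 2+7 = 9 ballots, Jarrow on 8. Ralston wins 9–8.
Dunmore vs Arden: Dunmore preferred on 7 ballots; Arden wins 10–7.
Dunmore vs Jarrow: 7 to 10, Jarrow.
Arden vs Jarrow: Arden preferred on 1+7 = 8 ballots; Jarrow wins 9–8.
Every city loses at least once (Elsford loses to Jarrow; Ivery loses to Elsford; Ralston loses to Elsford; Dunmore loses to Elsford; Arden loses to Elsford; Jarrow loses to Ralston). The majority relation contains the cycle Elsford > Ralston > Jarrow > Elsford, so there is no Condorcet winner.

none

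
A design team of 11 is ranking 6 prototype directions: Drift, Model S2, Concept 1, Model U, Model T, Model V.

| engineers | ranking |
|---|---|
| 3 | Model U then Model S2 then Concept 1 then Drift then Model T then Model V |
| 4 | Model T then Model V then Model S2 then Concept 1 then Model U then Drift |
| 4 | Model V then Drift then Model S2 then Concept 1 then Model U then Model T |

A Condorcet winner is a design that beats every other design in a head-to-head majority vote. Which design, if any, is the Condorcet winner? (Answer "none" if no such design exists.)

none

Pairwise majorities:
Drift vs Model S2: Drift is ranked higher on 4 ballots, Model S2 on 7. Model S2 wins 7–4.
Drift vs Concept 1: Drift is ranked higher on 4 ballots, Concept 1 on 7. Concept 1 wins 7–4.
Drift vs Model U: Drift preferred on 4 ballots; Model U wins 7–4.
Drift vs Model T: 7 to 4, Drift.
Drift vs Model V: Drift preferred on 3 ballots; Model V wins 8–3.
Model S2 vs Concept 1: 11 to 0, Model S2.
Model S2 vs Model U: 4+4 = 8 for Model S2, 3 for Model U — Model S2 by 8–3.
Model S2 vs Model T: 7 to 4, Model S2.
Model S2 vs Model V: Model S2 is ranked higher on 3 ballots, Model V on 8. Model V wins 8–3.
Concept 1 vs Model U: Concept 1 is ranked higher on 4+4 = 8 ballots, Model U on 3. Concept 1 wins 8–3.
Concept 1 vs Model T: Concept 1 preferred on 3+4 = 7 ballots; Concept 1 wins 7–4.
Concept 1 vs Model V: Concept 1 preferred on 3 ballots; Model V wins 8–3.
Model U vs Model T: Model U is ranked higher on 3+4 = 7 ballots, Model T on 4. Model U wins 7–4.
Model U vs Model V: Model U preferred on 3 ballots; Model V wins 8–3.
Model T vs Model V: 7 to 4, Model T.
Every design loses at least once (Drift loses to Model S2; Model S2 loses to Model V; Concept 1 loses to Model S2; Model U loses to Model S2; Model T loses to Drift; Model V loses to Model T). The majority relation contains the cycle Drift → Model T → Model V → Drift, so there is no Condorcet winner.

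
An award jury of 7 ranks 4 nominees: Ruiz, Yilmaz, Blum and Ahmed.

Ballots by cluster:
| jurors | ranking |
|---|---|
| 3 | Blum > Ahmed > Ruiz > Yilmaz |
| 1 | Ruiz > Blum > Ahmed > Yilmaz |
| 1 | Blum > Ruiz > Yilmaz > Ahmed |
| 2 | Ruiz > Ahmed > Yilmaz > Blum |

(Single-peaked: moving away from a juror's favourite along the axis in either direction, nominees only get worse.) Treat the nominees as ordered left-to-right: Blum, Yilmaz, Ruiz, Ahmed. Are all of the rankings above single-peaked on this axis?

Axis positions: Blum=1, Yilmaz=2, Ruiz=3, Ahmed=4.
Cluster 1: ranking walks positions 1-4-3-2; Ahmed is ranked above Yilmaz even though Yilmaz lies between Ahmed and the peak Blum on the axis — preferences dip and rise again. Not single-peaked.
Cluster 2: ranking walks positions 3-1-4-2; Blum is ranked above Yilmaz even though Yilmaz lies between Blum and the peak Ruiz on the axis — preferences dip and rise again. Not single-peaked.
Cluster 3: ranking walks positions 1-3-2-4; Ruiz is ranked above Yilmaz even though Yilmaz lies between Ruiz and the peak Blum on the axis — preferences dip and rise again. Not single-peaked.
Cluster 4 (peak Ruiz at position 3): ranking walks positions 3-4-2-1, expanding outward from the peak — single-peaked.
Cluster 1 violates single-peakedness, so the profile is not single-peaked on this axis.

no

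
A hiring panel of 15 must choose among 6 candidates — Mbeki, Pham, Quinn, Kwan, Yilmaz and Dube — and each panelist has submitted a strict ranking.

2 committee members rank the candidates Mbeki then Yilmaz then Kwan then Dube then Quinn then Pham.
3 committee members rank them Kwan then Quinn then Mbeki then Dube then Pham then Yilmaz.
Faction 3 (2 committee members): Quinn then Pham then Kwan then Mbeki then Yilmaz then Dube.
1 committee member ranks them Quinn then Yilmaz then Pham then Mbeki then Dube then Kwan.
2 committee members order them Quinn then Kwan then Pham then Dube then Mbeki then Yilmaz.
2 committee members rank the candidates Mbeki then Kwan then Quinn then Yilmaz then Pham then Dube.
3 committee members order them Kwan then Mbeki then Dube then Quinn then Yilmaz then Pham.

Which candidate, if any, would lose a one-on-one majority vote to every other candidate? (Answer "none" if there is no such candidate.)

Pham

Head-to-head results (15 committee members):
Mbeki vs Pham: Mbeki is ranked higher on 2+3+2+3 = 10 ballots, Pham on 5. Mbeki wins 10–5.
Mbeki–Quinn: Quinn 8–7.
Mbeki–Kwan: Kwan 10–5.
Mbeki vs Yilmaz: Mbeki, 14–1.
Mbeki vs Dube: 13 to 2, Mbeki.
Pham vs Quinn: Quinn, 15–0.
Pham vs Kwan: Kwan, 12–3.
Pham vs Yilmaz: Yilmaz wins 8–7.
Pham vs Dube: Dube wins 8–7.
Quinn vs Kwan: 2+1+2 = 5 for Quinn, 10 for Kwan — Kwan by 10–5.
Quinn vs Yilmaz: Quinn, 13–2.
Quinn vs Dube: Quinn wins 10–5.
Kwan vs Yilmaz: Kwan is ranked higher on 3+2+2+2+3 = 12 ballots, Yilmaz on 3. Kwan wins 12–3.
Kwan–Dube: Kwan 14–1.
Yilmaz vs Dube: Dube, 8–7.
Pham loses to every other candidate — it is the Condorcet loser.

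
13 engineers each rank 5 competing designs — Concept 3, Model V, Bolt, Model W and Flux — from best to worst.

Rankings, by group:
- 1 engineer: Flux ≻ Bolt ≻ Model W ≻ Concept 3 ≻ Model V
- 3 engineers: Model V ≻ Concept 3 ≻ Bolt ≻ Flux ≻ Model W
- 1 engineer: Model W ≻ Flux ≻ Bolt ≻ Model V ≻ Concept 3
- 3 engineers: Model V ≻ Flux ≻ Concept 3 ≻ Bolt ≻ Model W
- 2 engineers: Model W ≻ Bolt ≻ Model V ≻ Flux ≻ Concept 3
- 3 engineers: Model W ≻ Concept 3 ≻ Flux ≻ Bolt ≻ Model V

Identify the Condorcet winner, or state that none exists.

none

Check each pair by majority over 13 ballots:
Concept 3–Model V: Model V 9–4.
Concept 3 vs Bolt: 3+3+3 = 9 for Concept 3, 4 for Bolt — Concept 3 by 9–4.
Concept 3–Model W: Model W 7–6.
Concept 3–Flux: Flux 7–6.
Model V vs Bolt: 6 to 7, Bolt.
Model V vs Model W: Model W, 7–6.
Model V vs Flux: 8 to 5, Model V.
Bolt vs Model W: Bolt preferred on 1+3+3 = 7 ballots; Bolt wins 7–6.
Bolt–Flux: Flux 8–5.
Model W vs Flux: Flux, 7–6.
Each design drops at least one matchup (Concept 3 loses to Model V; Model V loses to Bolt; Bolt loses to Concept 3; Model W loses to Bolt; Flux loses to Model V); the cycle Concept 3 > Bolt > Model V > Concept 3 rules out a Condorcet winner.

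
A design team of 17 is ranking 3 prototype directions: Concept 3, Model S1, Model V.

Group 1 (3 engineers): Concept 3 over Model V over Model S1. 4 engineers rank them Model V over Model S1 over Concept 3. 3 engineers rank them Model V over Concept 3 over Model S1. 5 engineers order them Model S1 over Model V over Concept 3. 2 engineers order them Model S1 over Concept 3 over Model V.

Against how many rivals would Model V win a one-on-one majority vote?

Model V against each rival (17 engineers):
Model V vs Concept 3: Model V is ranked higher on 4+3+5 = 12 ballots, Concept 3 on 5. Model V wins 12–5.
Model V vs Model S1: 10 to 7, Model V.
Model V beats Concept 3, Model S1 — 2 pairwise wins.

2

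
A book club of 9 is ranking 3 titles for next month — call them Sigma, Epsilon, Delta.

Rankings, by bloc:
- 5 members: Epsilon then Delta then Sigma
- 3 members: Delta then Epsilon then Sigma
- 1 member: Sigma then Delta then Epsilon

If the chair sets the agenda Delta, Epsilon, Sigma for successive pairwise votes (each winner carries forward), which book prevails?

Epsilon

Round 1: Delta vs Epsilon — 4–5, Epsilon advances.
Round 2: Epsilon vs Sigma — 8–1, Epsilon advances.
The agenda winner is Epsilon.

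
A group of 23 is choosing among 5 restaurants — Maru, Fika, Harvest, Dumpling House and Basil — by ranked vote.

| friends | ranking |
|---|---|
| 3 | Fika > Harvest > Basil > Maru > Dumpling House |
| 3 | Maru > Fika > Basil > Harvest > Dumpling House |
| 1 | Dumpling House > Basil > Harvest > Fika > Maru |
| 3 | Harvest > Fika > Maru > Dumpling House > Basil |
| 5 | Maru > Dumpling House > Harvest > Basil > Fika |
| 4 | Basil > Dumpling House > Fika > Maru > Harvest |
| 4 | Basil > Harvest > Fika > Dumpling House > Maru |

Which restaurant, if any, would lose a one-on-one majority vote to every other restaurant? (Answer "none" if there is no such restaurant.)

Head-to-head results (23 friends):
Maru vs Fika: 8 to 15, Fika.
Maru vs Harvest: 3+5+4 = 12 for Maru, 11 for Harvest — Maru by 12–11.
Maru vs Dumpling House: Maru, 14–9.
Maru–Basil: Basil 12–11.
Fika–Harvest: Harvest 13–10.
Fika vs Dumpling House: Fika is ranked higher on 3+3+3+4 = 13 ballots, Dumpling House on 10. Fika wins 13–10.
Fika vs Basil: Fika preferred on 3+3+3 = 9 ballots; Basil wins 14–9.
Harvest vs Dumpling House: Harvest is ranked higher on 3+3+3+4 = 13 ballots, Dumpling House on 10. Harvest wins 13–10.
Harvest vs Basil: 11 to 12, Basil.
Dumpling House vs Basil: 1+3+5 = 9 for Dumpling House, 14 for Basil — Basil by 14–9.
Dumpling House is beaten in every head-to-head and is the Condorcet loser.

Dumpling House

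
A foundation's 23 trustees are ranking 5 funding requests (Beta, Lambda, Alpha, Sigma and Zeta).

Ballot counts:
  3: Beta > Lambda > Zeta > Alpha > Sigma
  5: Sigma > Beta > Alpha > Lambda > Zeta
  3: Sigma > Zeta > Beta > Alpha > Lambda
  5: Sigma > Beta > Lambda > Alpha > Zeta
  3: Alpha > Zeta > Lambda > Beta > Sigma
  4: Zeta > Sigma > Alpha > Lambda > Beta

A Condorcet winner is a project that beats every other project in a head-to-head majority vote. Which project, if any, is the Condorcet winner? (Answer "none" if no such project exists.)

Head-to-head results (23 reviewers):
Beta vs Lambda: Beta wins 16–7.
Beta–Alpha: Beta 16–7.
Beta vs Sigma: Sigma, 17–6.
Beta vs Zeta: Beta, 13–10.
Lambda vs Alpha: Lambda is ranked higher on 3+5 = 8 ballots, Alpha on 15. Alpha wins 15–8.
Lambda vs Sigma: Sigma wins 17–6.
Lambda vs Zeta: Lambda, 13–10.
Alpha vs Sigma: 3+3 = 6 for Alpha, 17 for Sigma — Sigma by 17–6.
Alpha–Zeta: Alpha 13–10.
Sigma vs Zeta: Sigma, 13–10.
Sigma wins every pairwise contest, so Sigma is the Condorcet winner.

Sigma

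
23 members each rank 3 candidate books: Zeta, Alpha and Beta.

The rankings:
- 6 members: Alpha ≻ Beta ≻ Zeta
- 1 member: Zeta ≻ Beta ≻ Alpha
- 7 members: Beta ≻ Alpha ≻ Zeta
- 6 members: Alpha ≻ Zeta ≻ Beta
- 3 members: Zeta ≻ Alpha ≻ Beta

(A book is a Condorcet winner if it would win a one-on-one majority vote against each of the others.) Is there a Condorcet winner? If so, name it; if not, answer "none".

Alpha

Pairwise majorities:
Zeta vs Alpha: Zeta is ranked higher on 1+3 = 4 ballots, Alpha on 19. Alpha wins 19–4.
Zeta vs Beta: Zeta is ranked higher on 1+6+3 = 10 ballots, Beta on 13. Beta wins 13–10.
Alpha vs Beta: Alpha preferred on 6+6+3 = 15 ballots; Alpha wins 15–8.
Only Alpha has no losses; Alpha is the Condorcet winner.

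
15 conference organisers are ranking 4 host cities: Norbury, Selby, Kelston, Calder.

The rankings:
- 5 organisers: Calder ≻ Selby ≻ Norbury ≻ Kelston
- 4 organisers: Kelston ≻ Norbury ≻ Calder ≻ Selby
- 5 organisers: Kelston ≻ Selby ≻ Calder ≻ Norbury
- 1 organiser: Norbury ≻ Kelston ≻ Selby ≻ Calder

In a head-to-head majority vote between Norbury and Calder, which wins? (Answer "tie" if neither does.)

Calder

Ballots ranking Norbury above Calder: 4 + 1 = 5.
Ballots ranking Calder above Norbury: 15 − 5 = 10.
Calder wins the head-to-head 10–5.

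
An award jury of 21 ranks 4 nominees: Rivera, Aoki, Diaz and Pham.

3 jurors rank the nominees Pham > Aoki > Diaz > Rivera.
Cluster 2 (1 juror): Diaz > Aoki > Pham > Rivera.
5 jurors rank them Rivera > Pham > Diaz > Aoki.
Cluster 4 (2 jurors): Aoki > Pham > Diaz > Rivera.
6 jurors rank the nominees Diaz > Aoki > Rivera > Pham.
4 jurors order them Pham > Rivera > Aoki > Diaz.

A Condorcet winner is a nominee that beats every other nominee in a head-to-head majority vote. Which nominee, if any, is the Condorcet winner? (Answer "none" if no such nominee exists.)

Pairwise majorities:
Rivera vs Aoki: 5+4 = 9 for Rivera, 12 for Aoki — Aoki by 12–9.
Rivera vs Diaz: Rivera preferred on 5+4 = 9 ballots; Diaz wins 12–9.
Rivera vs Pham: 5+6 = 11 for Rivera, 10 for Pham — Rivera by 11–10.
Aoki vs Diaz: 9 to 12, Diaz.
Aoki vs Pham: 9 to 12, Pham.
Diaz vs Pham: Diaz is ranked higher on 1+6 = 7 ballots, Pham on 14. Pham wins 14–7.
Each nominee drops at least one matchup (Rivera loses to Aoki; Aoki loses to Diaz; Diaz loses to Pham; Pham loses to Rivera); the cycle Rivera → Pham → Aoki → Rivera rules out a Condorcet winner.

none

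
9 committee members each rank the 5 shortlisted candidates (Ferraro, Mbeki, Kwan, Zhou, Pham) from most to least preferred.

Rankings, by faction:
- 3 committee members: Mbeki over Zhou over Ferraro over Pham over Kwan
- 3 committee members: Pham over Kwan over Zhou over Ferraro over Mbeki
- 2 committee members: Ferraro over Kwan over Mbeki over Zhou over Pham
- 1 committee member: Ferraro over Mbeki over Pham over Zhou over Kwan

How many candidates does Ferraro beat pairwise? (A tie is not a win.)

3

Ferraro against each rival (9 committee members):
Ferraro vs Mbeki: Ferraro preferred on 3+2+1 = 6 ballots; Ferraro wins 6–3.
Ferraro vs Kwan: 6 to 3, Ferraro.
Ferraro vs Zhou: Zhou wins 6–3.
Ferraro vs Pham: 6 to 3, Ferraro.
Ferraro beats Mbeki, Kwan, Pham; loses to Zhou — 3 pairwise wins.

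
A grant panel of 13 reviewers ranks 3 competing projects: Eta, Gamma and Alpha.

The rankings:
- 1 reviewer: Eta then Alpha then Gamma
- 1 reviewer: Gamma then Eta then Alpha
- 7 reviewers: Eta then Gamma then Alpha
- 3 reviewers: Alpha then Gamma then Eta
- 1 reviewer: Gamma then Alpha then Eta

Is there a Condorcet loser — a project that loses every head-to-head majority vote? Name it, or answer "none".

Alpha

Pairwise majorities:
Eta vs Gamma: 8 to 5, Eta.
Eta–Alpha: Eta 9–4.
Gamma–Alpha: Gamma 9–4.
Alpha loses to every other project — it is the Condorcet loser.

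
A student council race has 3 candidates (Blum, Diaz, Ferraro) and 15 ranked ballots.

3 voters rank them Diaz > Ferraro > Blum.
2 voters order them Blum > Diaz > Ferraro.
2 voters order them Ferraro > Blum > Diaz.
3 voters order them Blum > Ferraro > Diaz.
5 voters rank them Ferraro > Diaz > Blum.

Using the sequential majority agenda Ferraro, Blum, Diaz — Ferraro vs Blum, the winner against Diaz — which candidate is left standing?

Round 1: Ferraro vs Blum — 10–5, Ferraro advances.
Round 2: Ferraro vs Diaz — 10–5, Ferraro advances.
The agenda winner is Ferraro.

Ferraro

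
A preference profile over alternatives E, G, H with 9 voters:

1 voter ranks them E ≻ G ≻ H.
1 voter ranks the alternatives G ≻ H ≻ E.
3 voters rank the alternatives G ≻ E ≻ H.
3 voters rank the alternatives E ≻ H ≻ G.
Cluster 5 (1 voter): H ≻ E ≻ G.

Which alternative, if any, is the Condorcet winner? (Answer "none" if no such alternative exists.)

E

Pairwise majorities:
E vs G: 1+3+1 = 5 for E, 4 for G — E by 5–4.
E vs H: 7 to 2, E.
G vs H: 5 to 4, G.
Only E has no losses; E is the Condorcet winner.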